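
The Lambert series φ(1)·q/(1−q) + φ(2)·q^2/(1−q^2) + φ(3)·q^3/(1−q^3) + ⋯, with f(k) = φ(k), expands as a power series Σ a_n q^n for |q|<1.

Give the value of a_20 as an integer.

n=20: 20·1 10·2 5·4 4·5 2·10 1·20  φ→[8+4+4+2+1+1]=20

a_20 = 20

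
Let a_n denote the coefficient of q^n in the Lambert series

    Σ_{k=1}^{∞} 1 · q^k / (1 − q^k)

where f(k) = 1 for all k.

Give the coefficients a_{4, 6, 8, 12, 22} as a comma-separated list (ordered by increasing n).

3, 4, 4, 6, 4

n=4: 1·4 2·2 4·1  f→[1+1+1]=3
q^6  k|6↦f(k): 6:1 3:1 2:1 1:1  a_6=4
[q^8] f(1)=1,f(2)=1,f(4)=1,f(8)=1 ⇒ 4
d|12:{1,2,3,4,6,12}  Σf=1+1+1+1+1+1=6
q^22  k|22↦f(k): 1:1 2:1 11:1 22:1  a_22=4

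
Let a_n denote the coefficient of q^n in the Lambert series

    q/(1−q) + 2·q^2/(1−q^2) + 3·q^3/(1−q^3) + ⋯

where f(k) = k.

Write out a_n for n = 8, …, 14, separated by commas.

[q^8] f(1)=1,f(2)=2,f(4)=4,f(8)=8 ⇒ 15
q^9  k|9↦f(k): 1:1 3:3 9:9  a_9=13
q^10  k|10↦f(k): 1:1 2:2 5:5 10:10  a_10=18
n=11: 11·1 1·11  f→[11+1]=12
n=12: 1·12 2·6 3·4 4·3 6·2 12·1  f→[1+2+3+4+6+12]=28
d|13:{1,13}  Σf=1+13=14
q^14  k|14↦f(k): 14:14 7:7 2:2 1:1  a_14=24

15, 13, 18, 12, 28, 14, 24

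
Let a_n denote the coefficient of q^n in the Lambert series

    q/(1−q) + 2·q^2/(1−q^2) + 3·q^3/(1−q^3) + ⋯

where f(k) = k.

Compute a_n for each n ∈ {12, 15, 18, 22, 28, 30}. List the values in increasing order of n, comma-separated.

n=12: 12·1 6·2 4·3 3·4 2·6 1·12  f→[12+6+4+3+2+1]=28
d|15:{1,3,5,15}  Σf=1+3+5+15=24
q^18  k|18↦f(k): 1:1 2:2 3:3 6:6 9:9 18:18  a_18=39
[q^22] f(1)=1,f(2)=2,f(11)=11,f(22)=22 ⇒ 36
q^28  k|28↦f(k): 1:1 2:2 4:4 7:7 14:14 28:28  a_28=56
n=30: 1·30 2·15 3·10 5·6 6·5 10·3 15·2 30·1  f→[1+2+3+5+6+10+15+30]=72

28, 24, 39, 36, 56, 72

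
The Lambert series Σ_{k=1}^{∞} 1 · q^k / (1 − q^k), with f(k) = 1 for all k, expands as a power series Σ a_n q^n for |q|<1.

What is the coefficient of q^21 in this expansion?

[q^21] f(1)=1,f(3)=1,f(7)=1,f(21)=1 ⇒ 4

a_21 = 4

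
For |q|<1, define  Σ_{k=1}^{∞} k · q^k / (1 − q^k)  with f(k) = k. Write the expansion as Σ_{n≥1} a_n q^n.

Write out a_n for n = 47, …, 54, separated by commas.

48, 124, 57, 93, 72, 98, 54, 120

[q^47] f(47)=47,f(1)=1 ⇒ 48
[q^48] f(48)=48,f(24)=24,f(16)=16,f(12)=12,f(8)=8,f(6)=6,f(4)=4,f(3)=3,f(2)=2,f(1)=1 ⇒ 124
d|49:{49,7,1}  Σf=49+7+1=57
n=50: 50·1 25·2 10·5 5·10 2·25 1·50  f→[50+25+10+5+2+1]=93
q^51  k|51↦f(k): 1:1 3:3 17:17 51:51  a_51=72
d|52:{52,26,13,4,2,1}  Σf=52+26+13+4+2+1=98
q^53  k|53↦f(k): 1:1 53:53  a_53=54
q^54  k|54↦f(k): 1:1 2:2 3:3 6:6 9:9 18:18 27:27 54:54  a_54=120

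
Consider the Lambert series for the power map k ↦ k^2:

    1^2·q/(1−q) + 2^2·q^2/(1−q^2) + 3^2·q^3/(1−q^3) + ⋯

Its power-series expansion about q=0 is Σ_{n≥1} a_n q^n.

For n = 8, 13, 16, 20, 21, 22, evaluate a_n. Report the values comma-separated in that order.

85, 170, 341, 546, 500, 610

[q^8] f(1)=1,f(2)=4,f(4)=16,f(8)=64 ⇒ 85
n=13: 13·1 1·13  f→[169+1]=170
[q^16] f(16)=256,f(8)=64,f(4)=16,f(2)=4,f(1)=1 ⇒ 341
[q^20] f(1)=1,f(2)=4,f(4)=16,f(5)=25,f(10)=100,f(20)=400 ⇒ 546
[q^21] f(1)=1,f(3)=9,f(7)=49,f(21)=441 ⇒ 500
q^22  k|22↦f(k): 22:484 11:121 2:4 1:1  a_22=610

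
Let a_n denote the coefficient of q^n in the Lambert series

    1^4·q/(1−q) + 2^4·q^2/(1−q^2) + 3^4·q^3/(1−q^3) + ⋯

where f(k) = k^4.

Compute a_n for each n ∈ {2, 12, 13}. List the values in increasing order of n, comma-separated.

17, 22386, 28562

n=2: 1·2 2·1  f→[1+16]=17
[q^12] f(12)=20736,f(6)=1296,f(4)=256,f(3)=81,f(2)=16,f(1)=1 ⇒ 22386
q^13  k|13↦f(k): 13:28561 1:1  a_13=28562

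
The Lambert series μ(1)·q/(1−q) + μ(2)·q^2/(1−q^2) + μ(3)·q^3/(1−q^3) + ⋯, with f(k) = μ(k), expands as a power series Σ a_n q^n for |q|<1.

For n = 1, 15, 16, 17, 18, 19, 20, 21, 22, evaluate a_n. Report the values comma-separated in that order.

1, 0, 0, 0, 0, 0, 0, 0, 0

n=1: 1·1  μ→[1]=1
q^15  k|15↦μ(k): 1:1 3:-1 5:-1 15:1  a_15=0
q^16  k|16↦μ(k): 16:0 8:0 4:0 2:-1 1:1  a_16=0
q^17  k|17↦μ(k): 1:1 17:-1  a_17=0
[q^18] μ(1)=1,μ(2)=-1,μ(3)=-1,μ(6)=1,μ(9)=0,μ(18)=0 ⇒ 0
n=19: 19·1 1·19  μ→[(-1)+1]=0
d|20:{1,2,4,5,10,20}  Σμ=1+(-1)+0+(-1)+1+0=0
d|21:{21,7,3,1}  Σμ=1+(-1)+(-1)+1=0
q^22  k|22↦μ(k): 1:1 2:-1 11:-1 22:1  a_22=0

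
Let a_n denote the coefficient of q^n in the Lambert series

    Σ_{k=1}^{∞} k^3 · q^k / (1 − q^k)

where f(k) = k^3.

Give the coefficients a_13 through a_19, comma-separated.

2198, 3096, 3528, 4681, 4914, 6813, 6860

[q^13] f(1)=1,f(13)=2197 ⇒ 2198
q^14  k|14↦f(k): 1:1 2:8 7:343 14:2744  a_14=3096
n=15: 15·1 5·3 3·5 1·15  f→[3375+125+27+1]=3528
d|16:{1,2,4,8,16}  Σf=1+8+64+512+4096=4681
[q^17] f(17)=4913,f(1)=1 ⇒ 4914
q^18  k|18↦f(k): 18:5832 9:729 6:216 3:27 2:8 1:1  a_18=6813
n=19: 1·19 19·1  f→[1+6859]=6860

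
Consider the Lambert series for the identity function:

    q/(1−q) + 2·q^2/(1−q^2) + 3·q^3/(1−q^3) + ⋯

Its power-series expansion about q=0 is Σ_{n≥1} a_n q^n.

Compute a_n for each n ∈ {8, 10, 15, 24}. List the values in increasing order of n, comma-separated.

15, 18, 24, 60

q^8  k|8↦f(k): 8:8 4:4 2:2 1:1  a_8=15
[q^10] f(10)=10,f(5)=5,f(2)=2,f(1)=1 ⇒ 18
[q^15] f(1)=1,f(3)=3,f(5)=5,f(15)=15 ⇒ 24
d|24:{1,2,3,4,6,8,12,24}  Σf=1+2+3+4+6+8+12+24=60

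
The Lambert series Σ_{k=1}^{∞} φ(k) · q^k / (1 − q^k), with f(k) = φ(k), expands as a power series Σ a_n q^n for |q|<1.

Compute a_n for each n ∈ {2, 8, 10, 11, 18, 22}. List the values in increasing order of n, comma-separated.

d|2:{2,1}  Σφ=1+1=2
q^8  k|8↦φ(k): 1:1 2:1 4:2 8:4  a_8=8
q^10  k|10↦φ(k): 10:4 5:4 2:1 1:1  a_10=10
d|11:{1,11}  Σφ=1+10=11
n=18: 1·18 2·9 3·6 6·3 9·2 18·1  φ→[1+1+2+2+6+6]=18
q^22  k|22↦φ(k): 22:10 11:10 2:1 1:1  a_22=22

2, 8, 10, 11, 18, 22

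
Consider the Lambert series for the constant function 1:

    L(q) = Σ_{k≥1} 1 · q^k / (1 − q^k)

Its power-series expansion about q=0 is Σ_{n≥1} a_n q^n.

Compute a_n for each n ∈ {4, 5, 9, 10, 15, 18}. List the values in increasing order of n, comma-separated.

q^4  k|4↦f(k): 1:1 2:1 4:1  a_4=3
q^5  k|5↦f(k): 5:1 1:1  a_5=2
n=9: 1·9 3·3 9·1  f→[1+1+1]=3
n=10: 1·10 2·5 5·2 10·1  f→[1+1+1+1]=4
n=15: 15·1 5·3 3·5 1·15  f→[1+1+1+1]=4
[q^18] f(18)=1,f(9)=1,f(6)=1,f(3)=1,f(2)=1,f(1)=1 ⇒ 6

3, 2, 3, 4, 4, 6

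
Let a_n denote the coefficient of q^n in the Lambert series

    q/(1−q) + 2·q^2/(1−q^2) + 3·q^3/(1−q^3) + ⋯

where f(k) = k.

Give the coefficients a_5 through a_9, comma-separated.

6, 12, 8, 15, 13

d|5:{5,1}  Σf=5+1=6
n=6: 6·1 3·2 2·3 1·6  f→[6+3+2+1]=12
d|7:{1,7}  Σf=1+7=8
[q^8] f(1)=1,f(2)=2,f(4)=4,f(8)=8 ⇒ 15
q^9  k|9↦f(k): 1:1 3:3 9:9  a_9=13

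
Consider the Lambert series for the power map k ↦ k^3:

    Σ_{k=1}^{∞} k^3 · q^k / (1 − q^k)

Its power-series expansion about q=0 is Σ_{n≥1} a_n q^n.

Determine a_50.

a_50 = 141759

[q^50] f(50)=125000,f(25)=15625,f(10)=1000,f(5)=125,f(2)=8,f(1)=1 ⇒ 141759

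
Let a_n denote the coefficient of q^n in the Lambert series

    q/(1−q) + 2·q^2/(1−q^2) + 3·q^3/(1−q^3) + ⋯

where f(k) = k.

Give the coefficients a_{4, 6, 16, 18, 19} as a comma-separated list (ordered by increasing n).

[q^4] f(1)=1,f(2)=2,f(4)=4 ⇒ 7
n=6: 1·6 2·3 3·2 6·1  f→[1+2+3+6]=12
n=16: 1·16 2·8 4·4 8·2 16·1  f→[1+2+4+8+16]=31
q^18  k|18↦f(k): 18:18 9:9 6:6 3:3 2:2 1:1  a_18=39
d|19:{19,1}  Σf=19+1=20

7, 12, 31, 39, 20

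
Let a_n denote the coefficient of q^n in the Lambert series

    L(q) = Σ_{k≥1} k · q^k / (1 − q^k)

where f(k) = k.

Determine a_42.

a_42 = 96

[q^42] f(1)=1,f(2)=2,f(3)=3,f(6)=6,f(7)=7,f(14)=14,f(21)=21,f(42)=42 ⇒ 96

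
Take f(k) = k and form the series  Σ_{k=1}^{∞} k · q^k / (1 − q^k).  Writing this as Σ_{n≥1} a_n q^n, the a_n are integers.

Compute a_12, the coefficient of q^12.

[q^12] f(1)=1,f(2)=2,f(3)=3,f(4)=4,f(6)=6,f(12)=12 ⇒ 28

a_12 = 28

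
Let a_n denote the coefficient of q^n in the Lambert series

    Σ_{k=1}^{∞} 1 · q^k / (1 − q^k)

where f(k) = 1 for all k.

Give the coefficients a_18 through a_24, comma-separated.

6, 2, 6, 4, 4, 2, 8

[q^18] f(18)=1,f(9)=1,f(6)=1,f(3)=1,f(2)=1,f(1)=1 ⇒ 6
q^19  k|19↦f(k): 19:1 1:1  a_19=2
d|20:{20,10,5,4,2,1}  Σf=1+1+1+1+1+1=6
q^21  k|21↦f(k): 1:1 3:1 7:1 21:1  a_21=4
[q^22] f(22)=1,f(11)=1,f(2)=1,f(1)=1 ⇒ 4
q^23  k|23↦f(k): 23:1 1:1  a_23=2
d|24:{1,2,3,4,6,8,12,24}  Σf=1+1+1+1+1+1+1+1=8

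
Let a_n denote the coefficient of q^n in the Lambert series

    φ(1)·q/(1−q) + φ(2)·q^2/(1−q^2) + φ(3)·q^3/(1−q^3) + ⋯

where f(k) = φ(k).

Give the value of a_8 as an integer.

[q^8] φ(8)=4,φ(4)=2,φ(2)=1,φ(1)=1 ⇒ 8

a_8 = 8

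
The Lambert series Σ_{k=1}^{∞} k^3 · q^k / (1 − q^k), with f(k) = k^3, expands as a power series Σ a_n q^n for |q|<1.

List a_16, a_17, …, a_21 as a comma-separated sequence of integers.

q^16  k|16↦f(k): 16:4096 8:512 4:64 2:8 1:1  a_16=4681
[q^17] f(17)=4913,f(1)=1 ⇒ 4914
n=18: 1·18 2·9 3·6 6·3 9·2 18·1  f→[1+8+27+216+729+5832]=6813
d|19:{1,19}  Σf=1+6859=6860
n=20: 1·20 2·10 4·5 5·4 10·2 20·1  f→[1+8+64+125+1000+8000]=9198
n=21: 1·21 3·7 7·3 21·1  f→[1+27+343+9261]=9632

4681, 4914, 6813, 6860, 9198, 9632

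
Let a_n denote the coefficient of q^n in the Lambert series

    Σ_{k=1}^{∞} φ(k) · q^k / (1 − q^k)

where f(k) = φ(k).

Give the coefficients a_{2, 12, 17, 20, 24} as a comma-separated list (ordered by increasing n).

d|2:{2,1}  Σφ=1+1=2
d|12:{12,6,4,3,2,1}  Σφ=4+2+2+2+1+1=12
n=17: 1·17 17·1  φ→[1+16]=17
[q^20] φ(1)=1,φ(2)=1,φ(4)=2,φ(5)=4,φ(10)=4,φ(20)=8 ⇒ 20
d|24:{24,12,8,6,4,3,2,1}  Σφ=8+4+4+2+2+2+1+1=24

2, 12, 17, 20, 24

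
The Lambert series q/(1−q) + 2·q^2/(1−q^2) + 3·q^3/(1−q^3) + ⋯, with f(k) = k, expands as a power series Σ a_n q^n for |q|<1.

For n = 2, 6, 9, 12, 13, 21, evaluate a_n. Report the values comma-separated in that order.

3, 12, 13, 28, 14, 32

q^2  k|2↦f(k): 2:2 1:1  a_2=3
[q^6] f(1)=1,f(2)=2,f(3)=3,f(6)=6 ⇒ 12
d|9:{1,3,9}  Σf=1+3+9=13
q^12  k|12↦f(k): 12:12 6:6 4:4 3:3 2:2 1:1  a_12=28
d|13:{1,13}  Σf=1+13=14
[q^21] f(1)=1,f(3)=3,f(7)=7,f(21)=21 ⇒ 32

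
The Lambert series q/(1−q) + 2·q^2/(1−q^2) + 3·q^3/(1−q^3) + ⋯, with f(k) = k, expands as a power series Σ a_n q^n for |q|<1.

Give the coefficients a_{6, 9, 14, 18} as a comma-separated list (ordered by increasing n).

d|6:{6,3,2,1}  Σf=6+3+2+1=12
q^9  k|9↦f(k): 1:1 3:3 9:9  a_9=13
[q^14] f(1)=1,f(2)=2,f(7)=7,f(14)=14 ⇒ 24
q^18  k|18↦f(k): 1:1 2:2 3:3 6:6 9:9 18:18  a_18=39

12, 13, 24, 39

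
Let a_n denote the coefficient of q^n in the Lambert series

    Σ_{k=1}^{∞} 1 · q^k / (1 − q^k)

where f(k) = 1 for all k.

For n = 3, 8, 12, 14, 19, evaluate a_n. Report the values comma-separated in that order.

2, 4, 6, 4, 2

q^3  k|3↦f(k): 1:1 3:1  a_3=2
q^8  k|8↦f(k): 8:1 4:1 2:1 1:1  a_8=4
d|12:{12,6,4,3,2,1}  Σf=1+1+1+1+1+1=6
d|14:{14,7,2,1}  Σf=1+1+1+1=4
q^19  k|19↦f(k): 1:1 19:1  a_19=2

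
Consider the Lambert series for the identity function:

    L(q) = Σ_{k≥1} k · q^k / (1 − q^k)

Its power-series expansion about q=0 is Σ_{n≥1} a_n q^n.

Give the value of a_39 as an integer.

a_39 = 56

q^39  k|39↦f(k): 1:1 3:3 13:13 39:39  a_39=56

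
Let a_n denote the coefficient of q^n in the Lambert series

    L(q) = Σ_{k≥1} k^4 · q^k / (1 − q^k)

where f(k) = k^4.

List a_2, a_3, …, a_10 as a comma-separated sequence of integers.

n=2: 1·2 2·1  f→[1+16]=17
d|3:{3,1}  Σf=81+1=82
[q^4] f(4)=256,f(2)=16,f(1)=1 ⇒ 273
[q^5] f(1)=1,f(5)=625 ⇒ 626
q^6  k|6↦f(k): 6:1296 3:81 2:16 1:1  a_6=1394
q^7  k|7↦f(k): 7:2401 1:1  a_7=2402
n=8: 1·8 2·4 4·2 8·1  f→[1+16+256+4096]=4369
[q^9] f(9)=6561,f(3)=81,f(1)=1 ⇒ 6643
d|10:{10,5,2,1}  Σf=10000+625+16+1=10642

17, 82, 273, 626, 1394, 2402, 4369, 6643, 10642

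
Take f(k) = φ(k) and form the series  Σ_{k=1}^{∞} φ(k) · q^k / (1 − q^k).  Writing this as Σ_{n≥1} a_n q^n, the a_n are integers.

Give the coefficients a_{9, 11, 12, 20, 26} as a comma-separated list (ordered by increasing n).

[q^9] φ(9)=6,φ(3)=2,φ(1)=1 ⇒ 9
[q^11] φ(1)=1,φ(11)=10 ⇒ 11
[q^12] φ(12)=4,φ(6)=2,φ(4)=2,φ(3)=2,φ(2)=1,φ(1)=1 ⇒ 12
d|20:{20,10,5,4,2,1}  Σφ=8+4+4+2+1+1=20
d|26:{26,13,2,1}  Σφ=12+12+1+1=26

9, 11, 12, 20, 26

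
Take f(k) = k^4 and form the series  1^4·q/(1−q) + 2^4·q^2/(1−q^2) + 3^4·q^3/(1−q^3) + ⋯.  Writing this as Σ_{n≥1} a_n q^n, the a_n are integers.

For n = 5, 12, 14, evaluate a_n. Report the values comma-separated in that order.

626, 22386, 40834

[q^5] f(1)=1,f(5)=625 ⇒ 626
n=12: 12·1 6·2 4·3 3·4 2·6 1·12  f→[20736+1296+256+81+16+1]=22386
d|14:{1,2,7,14}  Σf=1+16+2401+38416=40834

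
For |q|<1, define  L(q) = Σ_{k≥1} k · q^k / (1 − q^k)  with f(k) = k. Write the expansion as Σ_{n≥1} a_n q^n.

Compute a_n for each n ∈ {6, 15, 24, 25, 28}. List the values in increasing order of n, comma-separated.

d|6:{1,2,3,6}  Σf=1+2+3+6=12
n=15: 15·1 5·3 3·5 1·15  f→[15+5+3+1]=24
d|24:{1,2,3,4,6,8,12,24}  Σf=1+2+3+4+6+8+12+24=60
[q^25] f(25)=25,f(5)=5,f(1)=1 ⇒ 31
d|28:{1,2,4,7,14,28}  Σf=1+2+4+7+14+28=56

12, 24, 60, 31, 56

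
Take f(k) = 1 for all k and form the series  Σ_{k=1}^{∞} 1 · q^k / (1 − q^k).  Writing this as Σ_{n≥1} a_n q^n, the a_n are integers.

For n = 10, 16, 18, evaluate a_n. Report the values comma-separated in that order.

4, 5, 6

d|10:{1,2,5,10}  Σf=1+1+1+1=4
[q^16] f(1)=1,f(2)=1,f(4)=1,f(8)=1,f(16)=1 ⇒ 5
n=18: 1·18 2·9 3·6 6·3 9·2 18·1  f→[1+1+1+1+1+1]=6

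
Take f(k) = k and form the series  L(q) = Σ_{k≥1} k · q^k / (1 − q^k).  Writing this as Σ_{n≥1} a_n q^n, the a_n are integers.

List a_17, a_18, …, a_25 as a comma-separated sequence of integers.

n=17: 17·1 1·17  f→[17+1]=18
q^18  k|18↦f(k): 18:18 9:9 6:6 3:3 2:2 1:1  a_18=39
d|19:{19,1}  Σf=19+1=20
d|20:{20,10,5,4,2,1}  Σf=20+10+5+4+2+1=42
d|21:{21,7,3,1}  Σf=21+7+3+1=32
[q^22] f(22)=22,f(11)=11,f(2)=2,f(1)=1 ⇒ 36
d|23:{1,23}  Σf=1+23=24
q^24  k|24↦f(k): 24:24 12:12 8:8 6:6 4:4 3:3 2:2 1:1  a_24=60
[q^25] f(1)=1,f(5)=5,f(25)=25 ⇒ 31

18, 39, 20, 42, 32, 36, 24, 60, 31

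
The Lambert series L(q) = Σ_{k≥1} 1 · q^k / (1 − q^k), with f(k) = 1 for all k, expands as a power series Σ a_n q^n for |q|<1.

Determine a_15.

a_15 = 4

q^15  k|15↦f(k): 1:1 3:1 5:1 15:1  a_15=4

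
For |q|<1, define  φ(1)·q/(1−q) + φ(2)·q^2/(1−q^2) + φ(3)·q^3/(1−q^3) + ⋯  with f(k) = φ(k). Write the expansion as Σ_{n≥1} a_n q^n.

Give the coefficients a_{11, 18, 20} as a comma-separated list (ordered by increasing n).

[q^11] φ(11)=10,φ(1)=1 ⇒ 11
n=18: 1·18 2·9 3·6 6·3 9·2 18·1  φ→[1+1+2+2+6+6]=18
[q^20] φ(20)=8,φ(10)=4,φ(5)=4,φ(4)=2,φ(2)=1,φ(1)=1 ⇒ 20

11, 18, 20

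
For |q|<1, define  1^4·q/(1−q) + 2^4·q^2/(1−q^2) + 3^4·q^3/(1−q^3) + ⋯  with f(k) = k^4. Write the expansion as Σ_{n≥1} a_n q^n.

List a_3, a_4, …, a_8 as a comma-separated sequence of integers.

82, 273, 626, 1394, 2402, 4369

q^3  k|3↦f(k): 3:81 1:1  a_3=82
[q^4] f(4)=256,f(2)=16,f(1)=1 ⇒ 273
d|5:{5,1}  Σf=625+1=626
n=6: 6·1 3·2 2·3 1·6  f→[1296+81+16+1]=1394
[q^7] f(7)=2401,f(1)=1 ⇒ 2402
[q^8] f(8)=4096,f(4)=256,f(2)=16,f(1)=1 ⇒ 4369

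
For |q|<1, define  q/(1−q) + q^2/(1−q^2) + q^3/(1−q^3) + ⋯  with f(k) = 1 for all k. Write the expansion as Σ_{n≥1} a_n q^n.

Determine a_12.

[q^12] f(12)=1,f(6)=1,f(4)=1,f(3)=1,f(2)=1,f(1)=1 ⇒ 6

a_12 = 6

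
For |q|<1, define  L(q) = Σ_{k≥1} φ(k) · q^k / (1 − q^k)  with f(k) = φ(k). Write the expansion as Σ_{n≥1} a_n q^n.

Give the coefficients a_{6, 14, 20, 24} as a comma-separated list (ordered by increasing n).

q^6  k|6↦φ(k): 1:1 2:1 3:2 6:2  a_6=6
d|14:{1,2,7,14}  Σφ=1+1+6+6=14
q^20  k|20↦φ(k): 1:1 2:1 4:2 5:4 10:4 20:8  a_20=20
d|24:{24,12,8,6,4,3,2,1}  Σφ=8+4+4+2+2+2+1+1=24

6, 14, 20, 24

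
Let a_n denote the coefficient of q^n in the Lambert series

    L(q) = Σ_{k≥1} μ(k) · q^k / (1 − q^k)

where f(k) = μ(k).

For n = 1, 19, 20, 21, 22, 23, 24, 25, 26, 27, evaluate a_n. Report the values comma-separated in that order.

1, 0, 0, 0, 0, 0, 0, 0, 0, 0

n=1: 1·1  μ→[1]=1
n=19: 1·19 19·1  μ→[1+(-1)]=0
q^20  k|20↦μ(k): 20:0 10:1 5:-1 4:0 2:-1 1:1  a_20=0
[q^21] μ(21)=1,μ(7)=-1,μ(3)=-1,μ(1)=1 ⇒ 0
q^22  k|22↦μ(k): 22:1 11:-1 2:-1 1:1  a_22=0
[q^23] μ(23)=-1,μ(1)=1 ⇒ 0
q^24  k|24↦μ(k): 24:0 12:0 8:0 6:1 4:0 3:-1 2:-1 1:1  a_24=0
[q^25] μ(1)=1,μ(5)=-1,μ(25)=0 ⇒ 0
n=26: 1·26 2·13 13·2 26·1  μ→[1+(-1)+(-1)+1]=0
q^27  k|27↦μ(k): 27:0 9:0 3:-1 1:1  a_27=0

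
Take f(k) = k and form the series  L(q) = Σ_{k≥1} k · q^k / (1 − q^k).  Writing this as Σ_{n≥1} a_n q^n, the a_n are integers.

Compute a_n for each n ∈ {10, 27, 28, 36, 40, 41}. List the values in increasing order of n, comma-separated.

18, 40, 56, 91, 90, 42

[q^10] f(10)=10,f(5)=5,f(2)=2,f(1)=1 ⇒ 18
[q^27] f(27)=27,f(9)=9,f(3)=3,f(1)=1 ⇒ 40
[q^28] f(1)=1,f(2)=2,f(4)=4,f(7)=7,f(14)=14,f(28)=28 ⇒ 56
d|36:{1,2,3,4,6,9,12,18,36}  Σf=1+2+3+4+6+9+12+18+36=91
q^40  k|40↦f(k): 40:40 20:20 10:10 8:8 5:5 4:4 2:2 1:1  a_40=90
n=41: 41·1 1·41  f→[41+1]=42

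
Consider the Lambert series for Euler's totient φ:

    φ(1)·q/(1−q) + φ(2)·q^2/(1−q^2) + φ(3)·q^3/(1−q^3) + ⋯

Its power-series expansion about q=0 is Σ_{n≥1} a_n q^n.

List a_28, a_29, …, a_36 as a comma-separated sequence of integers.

q^28  k|28↦φ(k): 1:1 2:1 4:2 7:6 14:6 28:12  a_28=28
q^29  k|29↦φ(k): 1:1 29:28  a_29=29
q^30  k|30↦φ(k): 30:8 15:8 10:4 6:2 5:4 3:2 2:1 1:1  a_30=30
d|31:{31,1}  Σφ=30+1=31
[q^32] φ(32)=16,φ(16)=8,φ(8)=4,φ(4)=2,φ(2)=1,φ(1)=1 ⇒ 32
[q^33] φ(1)=1,φ(3)=2,φ(11)=10,φ(33)=20 ⇒ 33
[q^34] φ(1)=1,φ(2)=1,φ(17)=16,φ(34)=16 ⇒ 34
[q^35] φ(35)=24,φ(7)=6,φ(5)=4,φ(1)=1 ⇒ 35
n=36: 36·1 18·2 12·3 9·4 6·6 4·9 3·12 2·18 1·36  φ→[12+6+4+6+2+2+2+1+1]=36

28, 29, 30, 31, 32, 33, 34, 35, 36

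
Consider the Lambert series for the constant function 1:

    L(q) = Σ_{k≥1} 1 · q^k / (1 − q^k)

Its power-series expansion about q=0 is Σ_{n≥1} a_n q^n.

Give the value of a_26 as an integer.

[q^26] f(1)=1,f(2)=1,f(13)=1,f(26)=1 ⇒ 4

a_26 = 4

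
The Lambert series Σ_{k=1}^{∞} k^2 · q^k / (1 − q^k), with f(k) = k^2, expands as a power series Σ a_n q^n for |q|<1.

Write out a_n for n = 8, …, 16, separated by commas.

85, 91, 130, 122, 210, 170, 250, 260, 341

n=8: 1·8 2·4 4·2 8·1  f→[1+4+16+64]=85
n=9: 1·9 3·3 9·1  f→[1+9+81]=91
q^10  k|10↦f(k): 10:100 5:25 2:4 1:1  a_10=130
d|11:{1,11}  Σf=1+121=122
[q^12] f(12)=144,f(6)=36,f(4)=16,f(3)=9,f(2)=4,f(1)=1 ⇒ 210
n=13: 1·13 13·1  f→[1+169]=170
q^14  k|14↦f(k): 1:1 2:4 7:49 14:196  a_14=250
d|15:{15,5,3,1}  Σf=225+25+9+1=260
[q^16] f(16)=256,f(8)=64,f(4)=16,f(2)=4,f(1)=1 ⇒ 341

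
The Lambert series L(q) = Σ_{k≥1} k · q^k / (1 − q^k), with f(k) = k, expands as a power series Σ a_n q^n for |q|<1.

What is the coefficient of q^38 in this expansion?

q^38  k|38↦f(k): 1:1 2:2 19:19 38:38  a_38=60

a_38 = 60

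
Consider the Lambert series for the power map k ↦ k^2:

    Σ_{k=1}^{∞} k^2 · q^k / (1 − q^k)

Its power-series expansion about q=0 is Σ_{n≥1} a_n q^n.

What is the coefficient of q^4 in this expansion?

q^4  k|4↦f(k): 1:1 2:4 4:16  a_4=21

a_4 = 21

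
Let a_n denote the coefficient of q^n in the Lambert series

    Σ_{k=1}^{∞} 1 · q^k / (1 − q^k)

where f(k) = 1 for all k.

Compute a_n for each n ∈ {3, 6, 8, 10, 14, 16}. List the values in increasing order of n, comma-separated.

d|3:{1,3}  Σf=1+1=2
n=6: 1·6 2·3 3·2 6·1  f→[1+1+1+1]=4
d|8:{1,2,4,8}  Σf=1+1+1+1=4
d|10:{10,5,2,1}  Σf=1+1+1+1=4
[q^14] f(1)=1,f(2)=1,f(7)=1,f(14)=1 ⇒ 4
q^16  k|16↦f(k): 1:1 2:1 4:1 8:1 16:1  a_16=5

2, 4, 4, 4, 4, 5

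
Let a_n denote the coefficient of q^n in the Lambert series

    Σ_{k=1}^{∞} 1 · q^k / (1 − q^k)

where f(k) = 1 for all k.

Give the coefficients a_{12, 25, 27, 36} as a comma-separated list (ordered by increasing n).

6, 3, 4, 9

[q^12] f(12)=1,f(6)=1,f(4)=1,f(3)=1,f(2)=1,f(1)=1 ⇒ 6
n=25: 25·1 5·5 1·25  f→[1+1+1]=3
d|27:{1,3,9,27}  Σf=1+1+1+1=4
q^36  k|36↦f(k): 1:1 2:1 3:1 4:1 6:1 9:1 12:1 18:1 36:1  a_36=9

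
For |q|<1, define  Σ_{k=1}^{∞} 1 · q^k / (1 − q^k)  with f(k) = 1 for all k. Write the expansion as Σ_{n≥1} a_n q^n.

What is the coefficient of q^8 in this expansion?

a_8 = 4

d|8:{1,2,4,8}  Σf=1+1+1+1=4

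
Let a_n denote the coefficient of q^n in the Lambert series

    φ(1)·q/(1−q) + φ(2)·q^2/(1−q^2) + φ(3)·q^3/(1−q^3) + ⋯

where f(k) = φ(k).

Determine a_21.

n=21: 1·21 3·7 7·3 21·1  φ→[1+2+6+12]=21

a_21 = 21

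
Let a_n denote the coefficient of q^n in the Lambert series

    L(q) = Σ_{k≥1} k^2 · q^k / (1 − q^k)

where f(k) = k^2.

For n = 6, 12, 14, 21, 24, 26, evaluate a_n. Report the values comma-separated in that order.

50, 210, 250, 500, 850, 850

d|6:{1,2,3,6}  Σf=1+4+9+36=50
n=12: 1·12 2·6 3·4 4·3 6·2 12·1  f→[1+4+9+16+36+144]=210
n=14: 14·1 7·2 2·7 1·14  f→[196+49+4+1]=250
n=21: 1·21 3·7 7·3 21·1  f→[1+9+49+441]=500
d|24:{24,12,8,6,4,3,2,1}  Σf=576+144+64+36+16+9+4+1=850
n=26: 1·26 2·13 13·2 26·1  f→[1+4+169+676]=850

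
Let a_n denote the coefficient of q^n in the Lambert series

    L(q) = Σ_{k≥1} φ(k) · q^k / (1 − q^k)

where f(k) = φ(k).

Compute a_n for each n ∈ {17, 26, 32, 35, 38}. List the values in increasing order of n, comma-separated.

d|17:{17,1}  Σφ=16+1=17
q^26  k|26↦φ(k): 1:1 2:1 13:12 26:12  a_26=26
n=32: 1·32 2·16 4·8 8·4 16·2 32·1  φ→[1+1+2+4+8+16]=32
q^35  k|35↦φ(k): 1:1 5:4 7:6 35:24  a_35=35
n=38: 1·38 2·19 19·2 38·1  φ→[1+1+18+18]=38

17, 26, 32, 35, 38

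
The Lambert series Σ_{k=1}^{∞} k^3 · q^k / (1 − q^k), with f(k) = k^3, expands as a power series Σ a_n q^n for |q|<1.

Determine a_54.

a_54 = 183960

d|54:{54,27,18,9,6,3,2,1}  Σf=157464+19683+5832+729+216+27+8+1=183960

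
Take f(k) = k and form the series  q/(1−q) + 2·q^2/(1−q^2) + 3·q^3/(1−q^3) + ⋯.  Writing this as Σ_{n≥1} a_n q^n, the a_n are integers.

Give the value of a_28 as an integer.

a_28 = 56

d|28:{1,2,4,7,14,28}  Σf=1+2+4+7+14+28=56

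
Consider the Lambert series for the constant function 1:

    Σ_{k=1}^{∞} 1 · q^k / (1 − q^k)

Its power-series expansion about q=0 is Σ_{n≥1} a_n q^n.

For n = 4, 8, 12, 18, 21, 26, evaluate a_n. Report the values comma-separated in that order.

3, 4, 6, 6, 4, 4

[q^4] f(1)=1,f(2)=1,f(4)=1 ⇒ 3
q^8  k|8↦f(k): 1:1 2:1 4:1 8:1  a_8=4
n=12: 1·12 2·6 3·4 4·3 6·2 12·1  f→[1+1+1+1+1+1]=6
d|18:{1,2,3,6,9,18}  Σf=1+1+1+1+1+1=6
d|21:{21,7,3,1}  Σf=1+1+1+1=4
d|26:{26,13,2,1}  Σf=1+1+1+1=4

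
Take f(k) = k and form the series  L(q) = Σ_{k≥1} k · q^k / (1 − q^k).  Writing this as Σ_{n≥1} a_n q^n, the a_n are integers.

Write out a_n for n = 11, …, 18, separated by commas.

n=11: 11·1 1·11  f→[11+1]=12
n=12: 12·1 6·2 4·3 3·4 2·6 1·12  f→[12+6+4+3+2+1]=28
[q^13] f(13)=13,f(1)=1 ⇒ 14
[q^14] f(1)=1,f(2)=2,f(7)=7,f(14)=14 ⇒ 24
[q^15] f(1)=1,f(3)=3,f(5)=5,f(15)=15 ⇒ 24
d|16:{1,2,4,8,16}  Σf=1+2+4+8+16=31
n=17: 1·17 17·1  f→[1+17]=18
d|18:{18,9,6,3,2,1}  Σf=18+9+6+3+2+1=39

12, 28, 14, 24, 24, 31, 18, 39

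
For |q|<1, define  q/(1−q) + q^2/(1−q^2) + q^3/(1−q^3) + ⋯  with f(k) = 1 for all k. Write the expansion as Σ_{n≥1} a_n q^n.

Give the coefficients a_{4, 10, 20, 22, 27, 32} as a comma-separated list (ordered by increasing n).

d|4:{4,2,1}  Σf=1+1+1=3
q^10  k|10↦f(k): 1:1 2:1 5:1 10:1  a_10=4
q^20  k|20↦f(k): 1:1 2:1 4:1 5:1 10:1 20:1  a_20=6
q^22  k|22↦f(k): 1:1 2:1 11:1 22:1  a_22=4
[q^27] f(27)=1,f(9)=1,f(3)=1,f(1)=1 ⇒ 4
d|32:{32,16,8,4,2,1}  Σf=1+1+1+1+1+1=6

3, 4, 6, 4, 4, 6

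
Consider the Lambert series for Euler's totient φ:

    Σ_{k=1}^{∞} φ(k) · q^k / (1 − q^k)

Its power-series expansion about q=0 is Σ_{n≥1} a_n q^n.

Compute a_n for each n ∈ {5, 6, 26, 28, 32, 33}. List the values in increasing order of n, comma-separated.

[q^5] φ(1)=1,φ(5)=4 ⇒ 5
d|6:{1,2,3,6}  Σφ=1+1+2+2=6
d|26:{1,2,13,26}  Σφ=1+1+12+12=26
[q^28] φ(1)=1,φ(2)=1,φ(4)=2,φ(7)=6,φ(14)=6,φ(28)=12 ⇒ 28
[q^32] φ(32)=16,φ(16)=8,φ(8)=4,φ(4)=2,φ(2)=1,φ(1)=1 ⇒ 32
n=33: 33·1 11·3 3·11 1·33  φ→[20+10+2+1]=33

5, 6, 26, 28, 32, 33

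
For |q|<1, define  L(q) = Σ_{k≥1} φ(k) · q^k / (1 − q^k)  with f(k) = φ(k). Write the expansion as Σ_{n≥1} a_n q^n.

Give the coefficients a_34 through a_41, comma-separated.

[q^34] φ(1)=1,φ(2)=1,φ(17)=16,φ(34)=16 ⇒ 34
n=35: 1·35 5·7 7·5 35·1  φ→[1+4+6+24]=35
d|36:{36,18,12,9,6,4,3,2,1}  Σφ=12+6+4+6+2+2+2+1+1=36
[q^37] φ(1)=1,φ(37)=36 ⇒ 37
q^38  k|38↦φ(k): 38:18 19:18 2:1 1:1  a_38=38
q^39  k|39↦φ(k): 1:1 3:2 13:12 39:24  a_39=39
n=40: 1·40 2·20 4·10 5·8 8·5 10·4 20·2 40·1  φ→[1+1+2+4+4+4+8+16]=40
n=41: 41·1 1·41  φ→[40+1]=41

34, 35, 36, 37, 38, 39, 40, 41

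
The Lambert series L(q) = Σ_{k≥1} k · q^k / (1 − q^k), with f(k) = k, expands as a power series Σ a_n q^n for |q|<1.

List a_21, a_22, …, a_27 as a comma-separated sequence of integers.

[q^21] f(21)=21,f(7)=7,f(3)=3,f(1)=1 ⇒ 32
[q^22] f(1)=1,f(2)=2,f(11)=11,f(22)=22 ⇒ 36
[q^23] f(1)=1,f(23)=23 ⇒ 24
q^24  k|24↦f(k): 1:1 2:2 3:3 4:4 6:6 8:8 12:12 24:24  a_24=60
q^25  k|25↦f(k): 25:25 5:5 1:1  a_25=31
d|26:{26,13,2,1}  Σf=26+13+2+1=42
q^27  k|27↦f(k): 1:1 3:3 9:9 27:27  a_27=40

32, 36, 24, 60, 31, 42, 40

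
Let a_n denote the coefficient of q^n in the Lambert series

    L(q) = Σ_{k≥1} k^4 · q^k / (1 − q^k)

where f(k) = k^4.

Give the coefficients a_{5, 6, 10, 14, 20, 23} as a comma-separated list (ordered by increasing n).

q^5  k|5↦f(k): 5:625 1:1  a_5=626
q^6  k|6↦f(k): 6:1296 3:81 2:16 1:1  a_6=1394
d|10:{1,2,5,10}  Σf=1+16+625+10000=10642
[q^14] f(14)=38416,f(7)=2401,f(2)=16,f(1)=1 ⇒ 40834
d|20:{1,2,4,5,10,20}  Σf=1+16+256+625+10000+160000=170898
[q^23] f(1)=1,f(23)=279841 ⇒ 279842

626, 1394, 10642, 40834, 170898, 279842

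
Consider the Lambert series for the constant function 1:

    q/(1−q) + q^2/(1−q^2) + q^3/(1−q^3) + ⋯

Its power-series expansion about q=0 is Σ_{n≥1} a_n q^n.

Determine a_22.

a_22 = 4

[q^22] f(1)=1,f(2)=1,f(11)=1,f(22)=1 ⇒ 4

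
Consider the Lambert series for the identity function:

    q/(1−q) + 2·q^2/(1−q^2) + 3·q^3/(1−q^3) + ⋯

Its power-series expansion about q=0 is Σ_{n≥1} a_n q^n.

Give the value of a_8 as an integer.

a_8 = 15

q^8  k|8↦f(k): 1:1 2:2 4:4 8:8  a_8=15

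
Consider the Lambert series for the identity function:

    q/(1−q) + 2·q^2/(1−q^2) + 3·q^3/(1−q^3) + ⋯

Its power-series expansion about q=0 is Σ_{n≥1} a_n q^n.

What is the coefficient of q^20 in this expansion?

a_20 = 42

[q^20] f(1)=1,f(2)=2,f(4)=4,f(5)=5,f(10)=10,f(20)=20 ⇒ 42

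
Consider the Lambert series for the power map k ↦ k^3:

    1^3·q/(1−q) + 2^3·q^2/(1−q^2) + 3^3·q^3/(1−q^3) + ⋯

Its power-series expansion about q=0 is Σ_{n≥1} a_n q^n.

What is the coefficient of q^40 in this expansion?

q^40  k|40↦f(k): 40:64000 20:8000 10:1000 8:512 5:125 4:64 2:8 1:1  a_40=73710

a_40 = 73710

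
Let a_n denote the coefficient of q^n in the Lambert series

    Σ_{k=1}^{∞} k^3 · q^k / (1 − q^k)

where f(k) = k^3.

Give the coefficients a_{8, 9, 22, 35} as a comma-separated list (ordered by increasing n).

585, 757, 11988, 43344

[q^8] f(1)=1,f(2)=8,f(4)=64,f(8)=512 ⇒ 585
q^9  k|9↦f(k): 1:1 3:27 9:729  a_9=757
n=22: 1·22 2·11 11·2 22·1  f→[1+8+1331+10648]=11988
d|35:{1,5,7,35}  Σf=1+125+343+42875=43344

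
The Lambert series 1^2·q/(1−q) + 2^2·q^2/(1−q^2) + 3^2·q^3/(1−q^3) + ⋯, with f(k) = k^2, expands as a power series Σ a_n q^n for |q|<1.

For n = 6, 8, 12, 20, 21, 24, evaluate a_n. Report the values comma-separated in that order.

50, 85, 210, 546, 500, 850

d|6:{6,3,2,1}  Σf=36+9+4+1=50
n=8: 8·1 4·2 2·4 1·8  f→[64+16+4+1]=85
q^12  k|12↦f(k): 1:1 2:4 3:9 4:16 6:36 12:144  a_12=210
[q^20] f(20)=400,f(10)=100,f(5)=25,f(4)=16,f(2)=4,f(1)=1 ⇒ 546
[q^21] f(21)=441,f(7)=49,f(3)=9,f(1)=1 ⇒ 500
d|24:{1,2,3,4,6,8,12,24}  Σf=1+4+9+16+36+64+144+576=850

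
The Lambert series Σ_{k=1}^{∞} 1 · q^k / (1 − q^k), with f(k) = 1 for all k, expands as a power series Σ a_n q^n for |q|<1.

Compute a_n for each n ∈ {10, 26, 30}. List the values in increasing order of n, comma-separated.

q^10  k|10↦f(k): 10:1 5:1 2:1 1:1  a_10=4
d|26:{1,2,13,26}  Σf=1+1+1+1=4
[q^30] f(1)=1,f(2)=1,f(3)=1,f(5)=1,f(6)=1,f(10)=1,f(15)=1,f(30)=1 ⇒ 8

4, 4, 8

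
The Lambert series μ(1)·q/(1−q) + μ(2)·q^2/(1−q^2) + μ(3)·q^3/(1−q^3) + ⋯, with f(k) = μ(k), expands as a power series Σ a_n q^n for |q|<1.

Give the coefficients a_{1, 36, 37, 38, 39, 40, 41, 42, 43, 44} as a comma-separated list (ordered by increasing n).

n=1: 1·1  μ→[1]=1
d|36:{36,18,12,9,6,4,3,2,1}  Σμ=0+0+0+0+1+0+(-1)+(-1)+1=0
n=37: 37·1 1·37  μ→[(-1)+1]=0
d|38:{38,19,2,1}  Σμ=1+(-1)+(-1)+1=0
n=39: 1·39 3·13 13·3 39·1  μ→[1+(-1)+(-1)+1]=0
n=40: 1·40 2·20 4·10 5·8 8·5 10·4 20·2 40·1  μ→[1+(-1)+0+(-1)+0+1+0+0]=0
q^41  k|41↦μ(k): 1:1 41:-1  a_41=0
d|42:{42,21,14,7,6,3,2,1}  Σμ=(-1)+1+1+(-1)+1+(-1)+(-1)+1=0
q^43  k|43↦μ(k): 43:-1 1:1  a_43=0
d|44:{1,2,4,11,22,44}  Σμ=1+(-1)+0+(-1)+1+0=0

1, 0, 0, 0, 0, 0, 0, 0, 0, 0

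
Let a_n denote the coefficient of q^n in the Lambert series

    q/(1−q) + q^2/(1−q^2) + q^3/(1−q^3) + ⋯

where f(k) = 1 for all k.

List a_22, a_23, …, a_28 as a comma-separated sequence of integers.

q^22  k|22↦f(k): 22:1 11:1 2:1 1:1  a_22=4
q^23  k|23↦f(k): 23:1 1:1  a_23=2
[q^24] f(1)=1,f(2)=1,f(3)=1,f(4)=1,f(6)=1,f(8)=1,f(12)=1,f(24)=1 ⇒ 8
[q^25] f(25)=1,f(5)=1,f(1)=1 ⇒ 3
[q^26] f(26)=1,f(13)=1,f(2)=1,f(1)=1 ⇒ 4
[q^27] f(27)=1,f(9)=1,f(3)=1,f(1)=1 ⇒ 4
d|28:{28,14,7,4,2,1}  Σf=1+1+1+1+1+1=6

4, 2, 8, 3, 4, 4, 6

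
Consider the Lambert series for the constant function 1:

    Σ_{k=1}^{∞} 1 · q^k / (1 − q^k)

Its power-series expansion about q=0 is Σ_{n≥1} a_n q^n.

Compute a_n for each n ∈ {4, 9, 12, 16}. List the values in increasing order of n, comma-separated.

3, 3, 6, 5

[q^4] f(4)=1,f(2)=1,f(1)=1 ⇒ 3
d|9:{9,3,1}  Σf=1+1+1=3
[q^12] f(12)=1,f(6)=1,f(4)=1,f(3)=1,f(2)=1,f(1)=1 ⇒ 6
q^16  k|16↦f(k): 1:1 2:1 4:1 8:1 16:1  a_16=5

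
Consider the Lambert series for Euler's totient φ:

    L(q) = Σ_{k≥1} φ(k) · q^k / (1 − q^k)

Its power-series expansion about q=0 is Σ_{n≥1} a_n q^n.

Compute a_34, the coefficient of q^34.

n=34: 1·34 2·17 17·2 34·1  φ→[1+1+16+16]=34

a_34 = 34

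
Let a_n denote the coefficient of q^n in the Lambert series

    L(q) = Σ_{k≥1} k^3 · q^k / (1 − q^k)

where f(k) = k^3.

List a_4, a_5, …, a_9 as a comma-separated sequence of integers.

73, 126, 252, 344, 585, 757

d|4:{4,2,1}  Σf=64+8+1=73
n=5: 5·1 1·5  f→[125+1]=126
d|6:{1,2,3,6}  Σf=1+8+27+216=252
n=7: 1·7 7·1  f→[1+343]=344
[q^8] f(1)=1,f(2)=8,f(4)=64,f(8)=512 ⇒ 585
[q^9] f(9)=729,f(3)=27,f(1)=1 ⇒ 757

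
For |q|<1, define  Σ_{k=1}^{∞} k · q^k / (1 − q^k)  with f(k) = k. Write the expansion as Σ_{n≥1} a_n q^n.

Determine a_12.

a_12 = 28

n=12: 12·1 6·2 4·3 3·4 2·6 1·12  f→[12+6+4+3+2+1]=28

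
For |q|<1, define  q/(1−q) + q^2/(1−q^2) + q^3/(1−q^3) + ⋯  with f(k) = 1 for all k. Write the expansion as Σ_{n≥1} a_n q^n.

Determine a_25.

a_25 = 3

q^25  k|25↦f(k): 1:1 5:1 25:1  a_25=3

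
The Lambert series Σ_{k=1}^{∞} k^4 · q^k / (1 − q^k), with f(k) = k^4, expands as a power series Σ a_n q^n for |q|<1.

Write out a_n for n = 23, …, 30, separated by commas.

d|23:{1,23}  Σf=1+279841=279842
d|24:{24,12,8,6,4,3,2,1}  Σf=331776+20736+4096+1296+256+81+16+1=358258
n=25: 25·1 5·5 1·25  f→[390625+625+1]=391251
[q^26] f(1)=1,f(2)=16,f(13)=28561,f(26)=456976 ⇒ 485554
d|27:{27,9,3,1}  Σf=531441+6561+81+1=538084
d|28:{28,14,7,4,2,1}  Σf=614656+38416+2401+256+16+1=655746
n=29: 29·1 1·29  f→[707281+1]=707282
[q^30] f(1)=1,f(2)=16,f(3)=81,f(5)=625,f(6)=1296,f(10)=10000,f(15)=50625,f(30)=810000 ⇒ 872644

279842, 358258, 391251, 485554, 538084, 655746, 707282, 872644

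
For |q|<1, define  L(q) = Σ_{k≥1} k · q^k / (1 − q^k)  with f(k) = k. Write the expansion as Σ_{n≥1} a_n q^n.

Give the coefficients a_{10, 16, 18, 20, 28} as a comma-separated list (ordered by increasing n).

18, 31, 39, 42, 56

[q^10] f(10)=10,f(5)=5,f(2)=2,f(1)=1 ⇒ 18
d|16:{16,8,4,2,1}  Σf=16+8+4+2+1=31
q^18  k|18↦f(k): 1:1 2:2 3:3 6:6 9:9 18:18  a_18=39
n=20: 1·20 2·10 4·5 5·4 10·2 20·1  f→[1+2+4+5+10+20]=42
d|28:{28,14,7,4,2,1}  Σf=28+14+7+4+2+1=56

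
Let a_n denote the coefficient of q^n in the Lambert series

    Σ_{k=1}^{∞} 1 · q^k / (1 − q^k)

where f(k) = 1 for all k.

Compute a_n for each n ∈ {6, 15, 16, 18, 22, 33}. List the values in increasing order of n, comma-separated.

q^6  k|6↦f(k): 1:1 2:1 3:1 6:1  a_6=4
[q^15] f(1)=1,f(3)=1,f(5)=1,f(15)=1 ⇒ 4
n=16: 1·16 2·8 4·4 8·2 16·1  f→[1+1+1+1+1]=5
[q^18] f(1)=1,f(2)=1,f(3)=1,f(6)=1,f(9)=1,f(18)=1 ⇒ 6
d|22:{22,11,2,1}  Σf=1+1+1+1=4
d|33:{33,11,3,1}  Σf=1+1+1+1=4

4, 4, 5, 6, 4, 4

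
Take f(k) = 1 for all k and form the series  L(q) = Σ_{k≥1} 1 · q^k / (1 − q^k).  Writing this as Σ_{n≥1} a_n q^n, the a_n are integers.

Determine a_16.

a_16 = 5

d|16:{1,2,4,8,16}  Σf=1+1+1+1+1=5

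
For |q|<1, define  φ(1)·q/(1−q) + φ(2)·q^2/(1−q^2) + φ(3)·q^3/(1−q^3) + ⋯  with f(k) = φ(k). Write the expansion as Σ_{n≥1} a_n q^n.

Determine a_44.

q^44  k|44↦φ(k): 1:1 2:1 4:2 11:10 22:10 44:20  a_44=44

a_44 = 44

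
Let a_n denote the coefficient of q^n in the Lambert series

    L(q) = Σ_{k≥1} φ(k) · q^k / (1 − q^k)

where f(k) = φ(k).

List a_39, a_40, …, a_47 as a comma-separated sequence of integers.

[q^39] φ(1)=1,φ(3)=2,φ(13)=12,φ(39)=24 ⇒ 39
n=40: 1·40 2·20 4·10 5·8 8·5 10·4 20·2 40·1  φ→[1+1+2+4+4+4+8+16]=40
q^41  k|41↦φ(k): 1:1 41:40  a_41=41
d|42:{42,21,14,7,6,3,2,1}  Σφ=12+12+6+6+2+2+1+1=42
d|43:{43,1}  Σφ=42+1=43
[q^44] φ(1)=1,φ(2)=1,φ(4)=2,φ(11)=10,φ(22)=10,φ(44)=20 ⇒ 44
q^45  k|45↦φ(k): 1:1 3:2 5:4 9:6 15:8 45:24  a_45=45
q^46  k|46↦φ(k): 1:1 2:1 23:22 46:22  a_46=46
n=47: 47·1 1·47  φ→[46+1]=47

39, 40, 41, 42, 43, 44, 45, 46, 47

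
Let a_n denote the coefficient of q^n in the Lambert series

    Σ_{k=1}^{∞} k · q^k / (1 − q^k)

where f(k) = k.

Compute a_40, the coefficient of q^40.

[q^40] f(40)=40,f(20)=20,f(10)=10,f(8)=8,f(5)=5,f(4)=4,f(2)=2,f(1)=1 ⇒ 90

a_40 = 90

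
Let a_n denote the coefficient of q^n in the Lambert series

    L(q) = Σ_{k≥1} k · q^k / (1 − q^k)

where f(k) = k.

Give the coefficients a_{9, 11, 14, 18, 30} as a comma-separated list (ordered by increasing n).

13, 12, 24, 39, 72

[q^9] f(9)=9,f(3)=3,f(1)=1 ⇒ 13
[q^11] f(1)=1,f(11)=11 ⇒ 12
q^14  k|14↦f(k): 1:1 2:2 7:7 14:14  a_14=24
q^18  k|18↦f(k): 18:18 9:9 6:6 3:3 2:2 1:1  a_18=39
d|30:{30,15,10,6,5,3,2,1}  Σf=30+15+10+6+5+3+2+1=72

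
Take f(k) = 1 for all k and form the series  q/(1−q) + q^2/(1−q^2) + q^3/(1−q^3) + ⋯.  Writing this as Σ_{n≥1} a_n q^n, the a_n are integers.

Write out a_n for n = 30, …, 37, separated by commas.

8, 2, 6, 4, 4, 4, 9, 2

d|30:{1,2,3,5,6,10,15,30}  Σf=1+1+1+1+1+1+1+1=8
[q^31] f(31)=1,f(1)=1 ⇒ 2
[q^32] f(1)=1,f(2)=1,f(4)=1,f(8)=1,f(16)=1,f(32)=1 ⇒ 6
q^33  k|33↦f(k): 33:1 11:1 3:1 1:1  a_33=4
[q^34] f(1)=1,f(2)=1,f(17)=1,f(34)=1 ⇒ 4
n=35: 1·35 5·7 7·5 35·1  f→[1+1+1+1]=4
n=36: 36·1 18·2 12·3 9·4 6·6 4·9 3·12 2·18 1·36  f→[1+1+1+1+1+1+1+1+1]=9
n=37: 37·1 1·37  f→[1+1]=2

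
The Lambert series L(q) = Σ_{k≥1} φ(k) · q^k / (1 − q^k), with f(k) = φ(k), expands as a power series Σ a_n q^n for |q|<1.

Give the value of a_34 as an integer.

q^34  k|34↦φ(k): 1:1 2:1 17:16 34:16  a_34=34

a_34 = 34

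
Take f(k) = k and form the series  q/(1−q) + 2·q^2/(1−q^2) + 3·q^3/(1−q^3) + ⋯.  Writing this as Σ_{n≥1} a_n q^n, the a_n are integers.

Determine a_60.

a_60 = 168

d|60:{60,30,20,15,12,10,6,5,4,3,2,1}  Σf=60+30+20+15+12+10+6+5+4+3+2+1=168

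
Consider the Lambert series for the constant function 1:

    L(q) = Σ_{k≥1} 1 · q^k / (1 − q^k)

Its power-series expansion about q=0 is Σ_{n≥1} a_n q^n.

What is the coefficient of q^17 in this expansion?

a_17 = 2

n=17: 1·17 17·1  f→[1+1]=2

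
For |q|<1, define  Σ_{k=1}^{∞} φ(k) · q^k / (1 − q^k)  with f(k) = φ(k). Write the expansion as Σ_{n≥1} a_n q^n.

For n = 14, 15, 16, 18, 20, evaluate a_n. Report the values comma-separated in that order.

n=14: 14·1 7·2 2·7 1·14  φ→[6+6+1+1]=14
n=15: 15·1 5·3 3·5 1·15  φ→[8+4+2+1]=15
[q^16] φ(16)=8,φ(8)=4,φ(4)=2,φ(2)=1,φ(1)=1 ⇒ 16
d|18:{1,2,3,6,9,18}  Σφ=1+1+2+2+6+6=18
[q^20] φ(1)=1,φ(2)=1,φ(4)=2,φ(5)=4,φ(10)=4,φ(20)=8 ⇒ 20

14, 15, 16, 18, 20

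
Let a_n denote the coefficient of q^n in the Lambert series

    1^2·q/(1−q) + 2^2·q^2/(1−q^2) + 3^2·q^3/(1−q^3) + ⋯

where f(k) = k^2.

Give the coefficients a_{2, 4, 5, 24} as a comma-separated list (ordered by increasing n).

5, 21, 26, 850

d|2:{2,1}  Σf=4+1=5
q^4  k|4↦f(k): 1:1 2:4 4:16  a_4=21
q^5  k|5↦f(k): 1:1 5:25  a_5=26
n=24: 24·1 12·2 8·3 6·4 4·6 3·8 2·12 1·24  f→[576+144+64+36+16+9+4+1]=850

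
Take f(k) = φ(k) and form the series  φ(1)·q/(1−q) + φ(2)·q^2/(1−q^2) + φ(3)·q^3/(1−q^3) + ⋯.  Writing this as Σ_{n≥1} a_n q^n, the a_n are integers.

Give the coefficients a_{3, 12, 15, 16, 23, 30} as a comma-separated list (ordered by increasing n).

q^3  k|3↦φ(k): 3:2 1:1  a_3=3
[q^12] φ(12)=4,φ(6)=2,φ(4)=2,φ(3)=2,φ(2)=1,φ(1)=1 ⇒ 12
d|15:{1,3,5,15}  Σφ=1+2+4+8=15
d|16:{1,2,4,8,16}  Σφ=1+1+2+4+8=16
d|23:{23,1}  Σφ=22+1=23
d|30:{30,15,10,6,5,3,2,1}  Σφ=8+8+4+2+4+2+1+1=30

3, 12, 15, 16, 23, 30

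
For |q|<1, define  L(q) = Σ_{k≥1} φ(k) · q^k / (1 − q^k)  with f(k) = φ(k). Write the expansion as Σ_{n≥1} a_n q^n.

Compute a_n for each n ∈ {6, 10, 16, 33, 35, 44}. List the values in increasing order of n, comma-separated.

d|6:{1,2,3,6}  Σφ=1+1+2+2=6
n=10: 10·1 5·2 2·5 1·10  φ→[4+4+1+1]=10
n=16: 1·16 2·8 4·4 8·2 16·1  φ→[1+1+2+4+8]=16
n=33: 1·33 3·11 11·3 33·1  φ→[1+2+10+20]=33
[q^35] φ(1)=1,φ(5)=4,φ(7)=6,φ(35)=24 ⇒ 35
[q^44] φ(1)=1,φ(2)=1,φ(4)=2,φ(11)=10,φ(22)=10,φ(44)=20 ⇒ 44

6, 10, 16, 33, 35, 44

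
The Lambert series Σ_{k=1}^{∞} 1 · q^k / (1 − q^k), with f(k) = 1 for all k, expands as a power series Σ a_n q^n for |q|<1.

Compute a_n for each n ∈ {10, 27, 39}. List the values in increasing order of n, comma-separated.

q^10  k|10↦f(k): 10:1 5:1 2:1 1:1  a_10=4
d|27:{1,3,9,27}  Σf=1+1+1+1=4
q^39  k|39↦f(k): 1:1 3:1 13:1 39:1  a_39=4

4, 4, 4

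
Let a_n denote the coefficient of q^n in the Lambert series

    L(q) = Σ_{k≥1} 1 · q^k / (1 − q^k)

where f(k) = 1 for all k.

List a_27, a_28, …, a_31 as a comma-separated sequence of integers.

4, 6, 2, 8, 2

[q^27] f(1)=1,f(3)=1,f(9)=1,f(27)=1 ⇒ 4
q^28  k|28↦f(k): 1:1 2:1 4:1 7:1 14:1 28:1  a_28=6
q^29  k|29↦f(k): 29:1 1:1  a_29=2
n=30: 1·30 2·15 3·10 5·6 6·5 10·3 15·2 30·1  f→[1+1+1+1+1+1+1+1]=8
d|31:{1,31}  Σf=1+1=2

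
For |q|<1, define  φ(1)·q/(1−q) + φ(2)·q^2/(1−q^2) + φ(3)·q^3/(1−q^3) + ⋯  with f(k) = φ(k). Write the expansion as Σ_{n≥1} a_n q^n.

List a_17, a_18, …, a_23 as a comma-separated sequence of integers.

n=17: 1·17 17·1  φ→[1+16]=17
n=18: 18·1 9·2 6·3 3·6 2·9 1·18  φ→[6+6+2+2+1+1]=18
d|19:{19,1}  Σφ=18+1=19
[q^20] φ(1)=1,φ(2)=1,φ(4)=2,φ(5)=4,φ(10)=4,φ(20)=8 ⇒ 20
q^21  k|21↦φ(k): 21:12 7:6 3:2 1:1  a_21=21
q^22  k|22↦φ(k): 1:1 2:1 11:10 22:10  a_22=22
q^23  k|23↦φ(k): 23:22 1:1  a_23=23

17, 18, 19, 20, 21, 22, 23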